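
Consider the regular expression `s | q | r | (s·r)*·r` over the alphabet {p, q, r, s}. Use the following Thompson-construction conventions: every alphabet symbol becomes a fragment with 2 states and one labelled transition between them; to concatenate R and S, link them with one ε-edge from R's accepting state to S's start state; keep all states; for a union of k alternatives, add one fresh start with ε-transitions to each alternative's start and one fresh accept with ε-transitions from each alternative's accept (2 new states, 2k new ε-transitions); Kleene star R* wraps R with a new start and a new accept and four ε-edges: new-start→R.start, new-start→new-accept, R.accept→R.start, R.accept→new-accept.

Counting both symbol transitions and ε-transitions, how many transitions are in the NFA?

20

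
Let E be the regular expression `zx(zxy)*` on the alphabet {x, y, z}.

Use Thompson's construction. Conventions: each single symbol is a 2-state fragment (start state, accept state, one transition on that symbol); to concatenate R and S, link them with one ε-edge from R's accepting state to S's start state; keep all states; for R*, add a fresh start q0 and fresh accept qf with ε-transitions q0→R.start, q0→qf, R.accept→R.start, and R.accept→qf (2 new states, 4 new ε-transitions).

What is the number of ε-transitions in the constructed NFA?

8

By structural recursion:
Each of the 5 symbol leaves contributes 0 ε-transitions.
  zxy → 2 ε-transitions
  (zxy)* → 6 ε-transitions
  zx(zxy)* → 8 ε-transitions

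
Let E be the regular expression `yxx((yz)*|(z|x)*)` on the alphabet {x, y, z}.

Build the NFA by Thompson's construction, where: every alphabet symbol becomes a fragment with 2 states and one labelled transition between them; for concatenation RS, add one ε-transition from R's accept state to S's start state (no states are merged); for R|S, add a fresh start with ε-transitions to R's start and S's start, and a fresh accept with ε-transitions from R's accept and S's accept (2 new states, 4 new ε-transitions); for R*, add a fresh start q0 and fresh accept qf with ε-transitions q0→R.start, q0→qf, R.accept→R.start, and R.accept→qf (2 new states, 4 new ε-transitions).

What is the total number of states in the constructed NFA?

22

By structural recursion:
Each of the 7 symbol leaves contributes a 2-state fragment.
  yz : 4 states
  (yz)* : 6 states
  z|x : 6 states
  (z|x)* : 8 states
  (yz)*|(z|x)* : 16 states
  yxx((yz)*|(z|x)*) : 22 states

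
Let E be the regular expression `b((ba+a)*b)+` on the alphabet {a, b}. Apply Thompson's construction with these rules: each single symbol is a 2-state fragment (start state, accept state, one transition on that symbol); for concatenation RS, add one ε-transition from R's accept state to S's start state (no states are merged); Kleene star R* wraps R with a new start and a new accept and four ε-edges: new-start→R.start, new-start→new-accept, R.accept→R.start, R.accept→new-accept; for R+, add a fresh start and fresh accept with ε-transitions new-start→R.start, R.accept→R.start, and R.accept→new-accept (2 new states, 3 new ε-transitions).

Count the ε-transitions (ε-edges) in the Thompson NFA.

14

Building bottom-up:
Each of the 5 symbol leaves contributes 0 ε-transitions.
  a+ : 3 ε-transitions
  ba+a : 5 ε-transitions
  (ba+a)* : 9 ε-transitions
  (ba+a)*b : 10 ε-transitions
  ((ba+a)*b)+ : 13 ε-transitions
  b((ba+a)*b)+ : 14 ε-transitions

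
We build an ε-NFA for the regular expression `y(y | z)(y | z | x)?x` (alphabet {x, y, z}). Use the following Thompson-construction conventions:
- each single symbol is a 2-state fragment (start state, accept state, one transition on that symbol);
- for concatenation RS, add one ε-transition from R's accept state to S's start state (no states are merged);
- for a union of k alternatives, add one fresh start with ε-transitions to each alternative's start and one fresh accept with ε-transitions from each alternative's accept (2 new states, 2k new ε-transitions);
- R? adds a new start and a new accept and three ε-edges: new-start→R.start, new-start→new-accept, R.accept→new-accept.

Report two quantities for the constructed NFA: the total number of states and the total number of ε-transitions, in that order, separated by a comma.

20, 16

Building bottom-up:
Each of the 7 symbol leaves contributes 2 states and 0 ε-transitions.
  y | z : 6 states, 4 ε-transitions
  y | z | x : 8 states, 6 ε-transitions
  (y | z | x)? : 10 states, 9 ε-transitions
  y(y | z)(y | z | x)?x : 20 states, 16 ε-transitions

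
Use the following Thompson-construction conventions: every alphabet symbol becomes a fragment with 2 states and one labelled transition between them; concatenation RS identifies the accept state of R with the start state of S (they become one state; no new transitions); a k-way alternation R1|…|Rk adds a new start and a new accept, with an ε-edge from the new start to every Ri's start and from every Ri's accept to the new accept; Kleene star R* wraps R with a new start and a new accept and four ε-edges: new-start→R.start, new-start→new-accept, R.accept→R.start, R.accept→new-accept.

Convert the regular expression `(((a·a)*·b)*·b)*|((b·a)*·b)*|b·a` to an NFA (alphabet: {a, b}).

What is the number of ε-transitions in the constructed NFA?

Per subexpression:
Each of the 9 symbol leaves contributes 0 ε-transitions.
  a·a = 0 ε-transitions
  (a·a)* = 4 ε-transitions
  (a·a)*·b = 4 ε-transitions
  ((a·a)*·b)* = 8 ε-transitions
  ((a·a)*·b)*·b = 8 ε-transitions
  (((a·a)*·b)*·b)* = 12 ε-transitions
  b·a = 0 ε-transitions
  (b·a)* = 4 ε-transitions
  (b·a)*·b = 4 ε-transitions
  ((b·a)*·b)* = 8 ε-transitions
  b·a = 0 ε-transitions
  (((a·a)*·b)*·b)*|((b·a)*·b)*|b·a = 26 ε-transitions

26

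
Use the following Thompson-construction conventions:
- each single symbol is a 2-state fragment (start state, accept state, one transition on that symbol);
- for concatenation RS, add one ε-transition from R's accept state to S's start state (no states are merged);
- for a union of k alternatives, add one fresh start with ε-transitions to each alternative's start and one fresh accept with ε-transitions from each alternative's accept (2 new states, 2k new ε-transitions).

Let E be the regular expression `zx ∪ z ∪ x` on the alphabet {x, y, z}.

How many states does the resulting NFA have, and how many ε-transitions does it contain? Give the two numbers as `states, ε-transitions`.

Recursing over subexpressions:
Each of the 4 symbol leaves contributes 2 states and 0 ε-transitions.
  zx → 4 states, 1 ε-transition
  zx ∪ z ∪ x → 10 states, 7 ε-transitions

10, 7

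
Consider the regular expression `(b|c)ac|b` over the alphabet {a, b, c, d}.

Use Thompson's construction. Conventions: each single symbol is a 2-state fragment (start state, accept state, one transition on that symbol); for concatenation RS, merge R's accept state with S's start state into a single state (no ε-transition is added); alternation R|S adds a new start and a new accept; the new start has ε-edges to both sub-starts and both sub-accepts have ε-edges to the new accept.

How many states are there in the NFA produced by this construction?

Per subexpression:
Each of the 5 symbol leaves contributes a 2-state fragment.
  b|c = 6 states
  (b|c)ac = 8 states
  (b|c)ac|b = 12 states

12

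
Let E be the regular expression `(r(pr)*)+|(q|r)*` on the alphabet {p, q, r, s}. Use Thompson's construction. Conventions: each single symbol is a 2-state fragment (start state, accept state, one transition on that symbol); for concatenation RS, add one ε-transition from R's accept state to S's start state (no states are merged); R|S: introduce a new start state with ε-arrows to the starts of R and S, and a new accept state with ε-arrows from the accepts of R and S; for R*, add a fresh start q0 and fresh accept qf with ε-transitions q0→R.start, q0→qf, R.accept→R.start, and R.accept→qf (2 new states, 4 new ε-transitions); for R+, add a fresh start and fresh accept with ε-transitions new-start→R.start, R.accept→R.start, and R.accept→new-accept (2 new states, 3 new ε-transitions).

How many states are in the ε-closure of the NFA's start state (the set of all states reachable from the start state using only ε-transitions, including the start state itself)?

Let C(F) = |ε-closure(F.start)| within fragment F, and note whether F accepts ε. Symbol fragments have C = 1 and do not accept ε. Then:
  pr — same as the first factor's closure: |closure| = 1
  (pr)* — new start has ε-edges to the inner start and to the new accept, so |closure| = 2 + 1 = 3
  r(pr)* — |closure| equals the left operand's closure size = 1 (its accept is not ε-reachable, so the closure stops there)
  (r(pr)*)+ — new start ε-reaches only the body's start; the new accept needs a symbol first: |closure| = 1 + 1 = 2
  q|r — |closure| = 1 + 1 + 1 = 3 (the new accept is not ε-reachable since no branch accepts ε)
  (q|r)* — |closure| = 1 (new start) + 3 (body) + 1 (new accept) = 5
  (r(pr)*)+|(q|r)* — new start ε-reaches every alternative's start; at least one alternative accepts ε, so the union's new accept is reached too: |closure| = 1 + 2 + 5 + 1 = 9

9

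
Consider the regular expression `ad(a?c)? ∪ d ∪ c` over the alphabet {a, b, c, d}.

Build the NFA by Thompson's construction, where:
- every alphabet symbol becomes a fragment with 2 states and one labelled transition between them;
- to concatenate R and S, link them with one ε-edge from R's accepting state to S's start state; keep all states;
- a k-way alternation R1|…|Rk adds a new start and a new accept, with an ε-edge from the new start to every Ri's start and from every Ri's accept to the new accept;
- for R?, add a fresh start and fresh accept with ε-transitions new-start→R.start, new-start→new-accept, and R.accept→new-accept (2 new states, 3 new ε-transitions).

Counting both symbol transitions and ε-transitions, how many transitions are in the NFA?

21

Recursing over subexpressions:
Each of the 6 symbol leaves contributes 1 transition (1 symbol, 0 ε).
  a? → 4 transitions (1 symbol, 3 ε)
  a?c → 6 transitions (2 symbol, 4 ε)
  (a?c)? → 9 transitions (2 symbol, 7 ε)
  ad(a?c)? → 13 transitions (4 symbol, 9 ε)
  ad(a?c)? ∪ d ∪ c → 21 transitions (6 symbol, 15 ε)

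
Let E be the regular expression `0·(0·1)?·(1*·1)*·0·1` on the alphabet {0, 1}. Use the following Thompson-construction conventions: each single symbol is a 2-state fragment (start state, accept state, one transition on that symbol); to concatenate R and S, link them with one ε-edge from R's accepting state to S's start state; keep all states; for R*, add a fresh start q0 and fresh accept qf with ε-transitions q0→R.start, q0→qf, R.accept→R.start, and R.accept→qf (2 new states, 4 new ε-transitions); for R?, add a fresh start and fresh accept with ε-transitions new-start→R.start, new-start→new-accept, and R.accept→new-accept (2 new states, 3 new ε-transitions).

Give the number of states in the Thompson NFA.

Building bottom-up:
Each of the 7 symbol leaves contributes a 2-state fragment.
  0·1 — 4 states
  (0·1)? — 6 states
  1* — 4 states
  1*·1 — 6 states
  (1*·1)* — 8 states
  0·(0·1)?·(1*·1)*·0·1 — 20 states

20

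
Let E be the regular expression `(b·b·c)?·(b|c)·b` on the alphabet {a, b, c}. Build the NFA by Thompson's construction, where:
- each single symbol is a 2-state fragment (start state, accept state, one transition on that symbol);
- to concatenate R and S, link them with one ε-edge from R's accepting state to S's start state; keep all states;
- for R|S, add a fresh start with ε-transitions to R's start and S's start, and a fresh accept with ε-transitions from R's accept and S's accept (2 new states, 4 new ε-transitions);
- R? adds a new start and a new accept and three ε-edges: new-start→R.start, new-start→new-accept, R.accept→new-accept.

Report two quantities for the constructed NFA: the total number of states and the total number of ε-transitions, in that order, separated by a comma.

16, 11

Recursing over subexpressions:
Each of the 6 symbol leaves contributes 2 states and 0 ε-transitions.
  b·b·c : 6 states, 2 ε-transitions
  (b·b·c)? : 8 states, 5 ε-transitions
  b|c : 6 states, 4 ε-transitions
  (b·b·c)?·(b|c)·b : 16 states, 11 ε-transitions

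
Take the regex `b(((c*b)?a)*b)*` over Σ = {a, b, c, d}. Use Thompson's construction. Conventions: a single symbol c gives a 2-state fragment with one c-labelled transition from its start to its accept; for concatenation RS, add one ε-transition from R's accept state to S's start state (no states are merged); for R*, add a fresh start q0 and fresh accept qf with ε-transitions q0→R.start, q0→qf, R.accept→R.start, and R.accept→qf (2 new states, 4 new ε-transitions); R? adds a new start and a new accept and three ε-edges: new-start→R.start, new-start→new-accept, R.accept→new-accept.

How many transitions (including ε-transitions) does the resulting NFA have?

24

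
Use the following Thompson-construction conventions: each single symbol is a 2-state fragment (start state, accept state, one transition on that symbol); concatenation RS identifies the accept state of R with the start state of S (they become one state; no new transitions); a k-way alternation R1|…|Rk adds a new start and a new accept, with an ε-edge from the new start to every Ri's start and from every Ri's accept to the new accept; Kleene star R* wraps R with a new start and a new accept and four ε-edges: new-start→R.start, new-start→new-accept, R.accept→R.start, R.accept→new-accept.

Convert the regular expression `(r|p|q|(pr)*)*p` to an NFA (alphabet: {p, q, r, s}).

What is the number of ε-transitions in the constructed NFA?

By structural recursion:
Each of the 6 symbol leaves contributes 0 ε-transitions.
  pr — 0 ε-transitions
  (pr)* — 4 ε-transitions
  r|p|q|(pr)* — 12 ε-transitions
  (r|p|q|(pr)*)* — 16 ε-transitions
  (r|p|q|(pr)*)*p — 16 ε-transitions

16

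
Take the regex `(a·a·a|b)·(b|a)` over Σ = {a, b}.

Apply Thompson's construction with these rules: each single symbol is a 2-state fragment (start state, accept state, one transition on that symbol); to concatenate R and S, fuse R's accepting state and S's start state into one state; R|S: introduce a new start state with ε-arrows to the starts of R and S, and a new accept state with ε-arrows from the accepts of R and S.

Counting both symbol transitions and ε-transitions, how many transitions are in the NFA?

14

Bottom-up over the parse tree:
Each of the 6 symbol leaves contributes 1 transition (1 symbol, 0 ε).
  a·a·a — 3 transitions (3 symbol, 0 ε)
  a·a·a|b — 8 transitions (4 symbol, 4 ε)
  b|a — 6 transitions (2 symbol, 4 ε)
  (a·a·a|b)·(b|a) — 14 transitions (6 symbol, 8 ε)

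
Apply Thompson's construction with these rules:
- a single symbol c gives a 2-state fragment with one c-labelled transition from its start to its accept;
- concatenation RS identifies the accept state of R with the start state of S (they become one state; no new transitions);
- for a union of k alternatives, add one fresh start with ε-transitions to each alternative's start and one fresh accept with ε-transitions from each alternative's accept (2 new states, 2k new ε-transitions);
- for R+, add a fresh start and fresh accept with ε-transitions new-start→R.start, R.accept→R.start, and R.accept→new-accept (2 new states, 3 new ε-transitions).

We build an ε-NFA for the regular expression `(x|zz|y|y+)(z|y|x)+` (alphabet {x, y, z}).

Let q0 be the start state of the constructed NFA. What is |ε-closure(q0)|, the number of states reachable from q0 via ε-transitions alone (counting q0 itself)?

6

Let C(F) = |ε-closure(F.start)| within fragment F, and note whether F accepts ε. Symbol fragments have C = 1 and do not accept ε. Then:
  zz — same as the first factor's closure: C = 1
  y+ — C = 1 + 1 = 2 (the body doesn't accept ε, so the new accept is not reached)
  x|zz|y|y+ — new start ε-reaches every alternative's start; none of them accept ε, so the new accept is not reached: C = 1 + 1 + 1 + 1 + 2 = 6
  z|y|x — C = 1 + 1 + 1 + 1 = 4 (the new accept is not ε-reachable since no branch accepts ε)
  (z|y|x)+ — C = 1 + 4 = 5 (the body doesn't accept ε, so the new accept is not reached)
  (x|zz|y|y+)(z|y|x)+ — same as the first factor's closure: C = 6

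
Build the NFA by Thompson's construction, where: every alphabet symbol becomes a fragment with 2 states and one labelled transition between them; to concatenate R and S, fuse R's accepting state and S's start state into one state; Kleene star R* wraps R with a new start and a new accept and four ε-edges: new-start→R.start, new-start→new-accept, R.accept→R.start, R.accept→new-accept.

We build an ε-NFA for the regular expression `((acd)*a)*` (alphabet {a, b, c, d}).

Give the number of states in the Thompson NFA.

Per subexpression:
Each of the 4 symbol leaves contributes a 2-state fragment.
  acd : 4 states
  (acd)* : 6 states
  (acd)*a : 7 states
  ((acd)*a)* : 9 states

9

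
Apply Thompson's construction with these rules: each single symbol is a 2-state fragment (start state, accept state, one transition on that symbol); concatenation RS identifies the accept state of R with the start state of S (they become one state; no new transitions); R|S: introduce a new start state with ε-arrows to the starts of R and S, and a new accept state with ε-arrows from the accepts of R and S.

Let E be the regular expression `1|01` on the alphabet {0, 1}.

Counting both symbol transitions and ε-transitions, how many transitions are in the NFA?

7

Per subexpression:
Each of the 3 symbol leaves contributes 1 transition (1 symbol, 0 ε).
  01 : 2 transitions (2 symbol, 0 ε)
  1|01 : 7 transitions (3 symbol, 4 ε)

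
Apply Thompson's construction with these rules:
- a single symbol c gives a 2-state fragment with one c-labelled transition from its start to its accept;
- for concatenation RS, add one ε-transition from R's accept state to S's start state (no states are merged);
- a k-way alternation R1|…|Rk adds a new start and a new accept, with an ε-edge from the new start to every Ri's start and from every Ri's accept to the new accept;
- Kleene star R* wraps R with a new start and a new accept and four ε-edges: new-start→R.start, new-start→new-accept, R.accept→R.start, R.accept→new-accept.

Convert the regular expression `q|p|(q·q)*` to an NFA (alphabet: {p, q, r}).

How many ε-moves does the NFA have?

11

By structural recursion:
Each of the 4 symbol leaves contributes 0 ε-transitions.
  q·q — 1 ε-transition
  (q·q)* — 5 ε-transitions
  q|p|(q·q)* — 11 ε-transitions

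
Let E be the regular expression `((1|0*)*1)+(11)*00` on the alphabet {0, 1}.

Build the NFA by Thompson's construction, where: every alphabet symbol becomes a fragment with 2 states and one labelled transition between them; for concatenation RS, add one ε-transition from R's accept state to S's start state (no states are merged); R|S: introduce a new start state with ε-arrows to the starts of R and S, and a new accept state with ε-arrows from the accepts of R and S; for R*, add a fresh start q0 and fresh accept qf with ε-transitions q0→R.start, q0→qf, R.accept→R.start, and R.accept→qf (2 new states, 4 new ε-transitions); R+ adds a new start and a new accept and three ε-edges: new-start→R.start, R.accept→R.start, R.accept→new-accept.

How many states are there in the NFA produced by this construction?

Recursing over subexpressions:
Each of the 7 symbol leaves contributes a 2-state fragment.
  0* : 4 states
  1|0* : 8 states
  (1|0*)* : 10 states
  (1|0*)*1 : 12 states
  ((1|0*)*1)+ : 14 states
  11 : 4 states
  (11)* : 6 states
  ((1|0*)*1)+(11)*00 : 24 states

24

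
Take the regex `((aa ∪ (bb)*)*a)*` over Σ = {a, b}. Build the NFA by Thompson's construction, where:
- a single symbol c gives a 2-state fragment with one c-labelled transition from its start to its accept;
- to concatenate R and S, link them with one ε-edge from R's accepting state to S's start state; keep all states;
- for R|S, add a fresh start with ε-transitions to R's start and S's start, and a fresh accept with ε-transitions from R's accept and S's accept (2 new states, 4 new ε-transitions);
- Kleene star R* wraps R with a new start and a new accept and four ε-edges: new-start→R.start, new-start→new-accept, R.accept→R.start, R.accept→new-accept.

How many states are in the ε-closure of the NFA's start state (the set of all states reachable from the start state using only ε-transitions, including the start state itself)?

11

Let C(F) = |ε-closure(F.start)| within fragment F, and note whether F accepts ε. Symbol fragments have C = 1 and do not accept ε. Then:
  aa — same as the first factor's closure: |closure| = 1
  bb — same as the first factor's closure: |closure| = 1
  (bb)* — |closure| = 1 (new start) + 1 (body) + 1 (new accept) = 3
  aa ∪ (bb)* — |closure| = 1 (new start) + (1 + 3) + 1 (new accept, since some branch ε-reaches its own accept) = 6
  (aa ∪ (bb)*)* — |closure| = 1 (new start) + 6 (body) + 1 (new accept) = 8
  (aa ∪ (bb)*)*a — the left operand accepts ε, so the closure extends into the next operand (via the concat ε-link); |closure| = 8 + 1 = 9
  ((aa ∪ (bb)*)*a)* — the star's fresh start ε-reaches both the body's start and the fresh accept: |closure| = 2 + 9 = 11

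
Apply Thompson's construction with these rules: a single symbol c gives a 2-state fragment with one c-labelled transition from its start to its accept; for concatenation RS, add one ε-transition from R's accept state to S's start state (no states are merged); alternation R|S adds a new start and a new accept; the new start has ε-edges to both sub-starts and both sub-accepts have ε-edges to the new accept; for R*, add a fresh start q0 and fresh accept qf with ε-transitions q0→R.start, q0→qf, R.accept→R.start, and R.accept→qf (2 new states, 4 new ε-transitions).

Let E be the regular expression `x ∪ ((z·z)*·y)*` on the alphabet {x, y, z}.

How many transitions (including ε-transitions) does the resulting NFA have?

18

Recursing over subexpressions:
Each of the 4 symbol leaves contributes 1 transition (1 symbol, 0 ε).
  z·z = 3 transitions (2 symbol, 1 ε)
  (z·z)* = 7 transitions (2 symbol, 5 ε)
  (z·z)*·y = 9 transitions (3 symbol, 6 ε)
  ((z·z)*·y)* = 13 transitions (3 symbol, 10 ε)
  x ∪ ((z·z)*·y)* = 18 transitions (4 symbol, 14 ε)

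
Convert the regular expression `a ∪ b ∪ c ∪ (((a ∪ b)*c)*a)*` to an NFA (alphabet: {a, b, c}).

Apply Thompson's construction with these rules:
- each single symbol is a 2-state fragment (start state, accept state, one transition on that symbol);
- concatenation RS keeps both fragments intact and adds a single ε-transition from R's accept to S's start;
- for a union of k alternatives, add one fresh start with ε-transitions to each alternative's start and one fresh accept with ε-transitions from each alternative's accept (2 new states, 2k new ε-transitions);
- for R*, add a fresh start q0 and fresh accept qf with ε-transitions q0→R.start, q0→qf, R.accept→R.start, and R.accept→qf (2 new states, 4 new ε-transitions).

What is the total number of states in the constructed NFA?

Recursing over subexpressions:
Each of the 7 symbol leaves contributes a 2-state fragment.
  a ∪ b : 6 states
  (a ∪ b)* : 8 states
  (a ∪ b)*c : 10 states
  ((a ∪ b)*c)* : 12 states
  ((a ∪ b)*c)*a : 14 states
  (((a ∪ b)*c)*a)* : 16 states
  a ∪ b ∪ c ∪ (((a ∪ b)*c)*a)* : 24 states

24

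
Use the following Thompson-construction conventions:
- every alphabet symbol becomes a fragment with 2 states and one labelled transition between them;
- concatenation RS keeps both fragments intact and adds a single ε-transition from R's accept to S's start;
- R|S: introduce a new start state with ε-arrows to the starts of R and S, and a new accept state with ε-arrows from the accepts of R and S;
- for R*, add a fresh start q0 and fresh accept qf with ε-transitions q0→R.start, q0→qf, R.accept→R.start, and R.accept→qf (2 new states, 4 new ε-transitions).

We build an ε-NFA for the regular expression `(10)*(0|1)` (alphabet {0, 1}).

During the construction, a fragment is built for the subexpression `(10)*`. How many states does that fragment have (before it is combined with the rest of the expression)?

Fragment for `(10)*`:
Each of the 2 symbol leaves contributes a 2-state fragment.
  10 — 4 states
  (10)* — 6 states

6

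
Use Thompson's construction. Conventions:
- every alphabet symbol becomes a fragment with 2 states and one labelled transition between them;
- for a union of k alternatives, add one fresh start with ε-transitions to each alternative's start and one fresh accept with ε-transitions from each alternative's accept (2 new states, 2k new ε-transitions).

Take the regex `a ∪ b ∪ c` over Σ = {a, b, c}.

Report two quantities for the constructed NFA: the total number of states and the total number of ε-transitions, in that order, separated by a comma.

8, 6

Bottom-up over the parse tree:
Each of the 3 symbol leaves contributes 2 states and 0 ε-transitions.
  a ∪ b ∪ c → 8 states, 6 ε-transitions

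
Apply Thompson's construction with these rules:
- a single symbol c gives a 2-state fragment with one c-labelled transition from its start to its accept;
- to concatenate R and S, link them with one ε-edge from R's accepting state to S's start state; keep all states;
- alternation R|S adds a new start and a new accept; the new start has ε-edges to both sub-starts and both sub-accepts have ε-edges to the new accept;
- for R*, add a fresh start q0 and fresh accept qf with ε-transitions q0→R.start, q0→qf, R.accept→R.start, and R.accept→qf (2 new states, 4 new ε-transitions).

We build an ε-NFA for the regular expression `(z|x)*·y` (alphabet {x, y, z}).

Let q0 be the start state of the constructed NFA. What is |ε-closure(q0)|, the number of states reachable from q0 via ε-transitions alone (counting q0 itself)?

6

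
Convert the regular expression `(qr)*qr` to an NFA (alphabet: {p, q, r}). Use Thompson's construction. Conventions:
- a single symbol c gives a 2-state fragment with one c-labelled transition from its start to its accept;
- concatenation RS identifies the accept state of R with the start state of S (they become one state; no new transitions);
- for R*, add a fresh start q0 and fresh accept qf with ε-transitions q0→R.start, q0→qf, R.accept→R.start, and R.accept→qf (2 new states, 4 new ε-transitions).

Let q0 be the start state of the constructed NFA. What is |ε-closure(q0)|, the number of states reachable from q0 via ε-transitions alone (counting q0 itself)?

3

Compute the ε-closure size of each fragment's start state recursively; a symbol fragment's start has no outgoing ε-edge, so its closure is just itself (size 1).
  qr — same as the first factor's closure: |closure| = 1
  (qr)* — |closure| = 1 (new start) + 1 (body) + 1 (new accept) = 3
  (qr)*qr — |closure| = 3 + (1−1) = 3 (closure spills across the concat boundary because the left factor accepts ε)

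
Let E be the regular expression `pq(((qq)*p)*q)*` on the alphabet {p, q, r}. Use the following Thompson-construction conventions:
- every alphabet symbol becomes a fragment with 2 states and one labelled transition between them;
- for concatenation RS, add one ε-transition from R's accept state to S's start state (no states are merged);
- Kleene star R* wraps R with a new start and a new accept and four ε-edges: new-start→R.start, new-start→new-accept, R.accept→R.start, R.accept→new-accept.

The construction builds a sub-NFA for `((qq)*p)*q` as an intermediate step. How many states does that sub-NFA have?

Fragment for `((qq)*p)*q`:
Each of the 4 symbol leaves contributes a 2-state fragment.
  qq = 4 states
  (qq)* = 6 states
  (qq)*p = 8 states
  ((qq)*p)* = 10 states
  ((qq)*p)*q = 12 states

12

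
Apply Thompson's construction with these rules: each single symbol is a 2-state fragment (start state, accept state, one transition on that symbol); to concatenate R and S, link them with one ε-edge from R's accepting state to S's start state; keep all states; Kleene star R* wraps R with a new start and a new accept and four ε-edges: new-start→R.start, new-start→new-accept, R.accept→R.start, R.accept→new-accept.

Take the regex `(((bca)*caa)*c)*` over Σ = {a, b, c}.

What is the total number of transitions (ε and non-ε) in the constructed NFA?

Recursing over subexpressions:
Each of the 7 symbol leaves contributes 1 transition (1 symbol, 0 ε).
  bca : 5 transitions (3 symbol, 2 ε)
  (bca)* : 9 transitions (3 symbol, 6 ε)
  (bca)*caa : 15 transitions (6 symbol, 9 ε)
  ((bca)*caa)* : 19 transitions (6 symbol, 13 ε)
  ((bca)*caa)*c : 21 transitions (7 symbol, 14 ε)
  (((bca)*caa)*c)* : 25 transitions (7 symbol, 18 ε)

25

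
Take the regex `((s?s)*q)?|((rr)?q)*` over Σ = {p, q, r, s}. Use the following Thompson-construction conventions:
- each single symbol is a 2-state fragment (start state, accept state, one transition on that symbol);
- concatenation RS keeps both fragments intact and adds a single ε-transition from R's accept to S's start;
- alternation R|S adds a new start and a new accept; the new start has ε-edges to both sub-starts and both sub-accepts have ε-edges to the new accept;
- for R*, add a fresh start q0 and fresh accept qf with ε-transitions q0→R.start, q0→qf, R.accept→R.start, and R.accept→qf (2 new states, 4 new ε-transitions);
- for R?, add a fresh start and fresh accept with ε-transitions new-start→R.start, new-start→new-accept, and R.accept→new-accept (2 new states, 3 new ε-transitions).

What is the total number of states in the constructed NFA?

24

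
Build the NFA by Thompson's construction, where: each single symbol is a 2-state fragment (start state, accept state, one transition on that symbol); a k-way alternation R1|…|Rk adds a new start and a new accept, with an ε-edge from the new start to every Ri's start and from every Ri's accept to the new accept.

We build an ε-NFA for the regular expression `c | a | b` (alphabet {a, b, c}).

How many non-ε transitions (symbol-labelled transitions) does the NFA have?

Per subexpression:
Each of the 3 symbol leaves contributes exactly 1 symbol transition.
  c | a | b : 3 symbol transitions

3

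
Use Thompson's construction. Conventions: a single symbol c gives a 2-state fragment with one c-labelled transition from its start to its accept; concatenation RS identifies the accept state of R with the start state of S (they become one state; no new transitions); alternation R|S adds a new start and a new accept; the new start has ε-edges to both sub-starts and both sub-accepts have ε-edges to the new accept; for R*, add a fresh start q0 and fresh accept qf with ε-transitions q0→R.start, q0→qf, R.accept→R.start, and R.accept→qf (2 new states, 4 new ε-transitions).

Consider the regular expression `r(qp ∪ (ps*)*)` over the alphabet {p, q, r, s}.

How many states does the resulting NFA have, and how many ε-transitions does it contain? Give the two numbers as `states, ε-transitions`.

13, 12

Per subexpression:
Each of the 5 symbol leaves contributes 2 states and 0 ε-transitions.
  qp — 3 states, 0 ε-transitions
  s* — 4 states, 4 ε-transitions
  ps* — 5 states, 4 ε-transitions
  (ps*)* — 7 states, 8 ε-transitions
  qp ∪ (ps*)* — 12 states, 12 ε-transitions
  r(qp ∪ (ps*)*) — 13 states, 12 ε-transitions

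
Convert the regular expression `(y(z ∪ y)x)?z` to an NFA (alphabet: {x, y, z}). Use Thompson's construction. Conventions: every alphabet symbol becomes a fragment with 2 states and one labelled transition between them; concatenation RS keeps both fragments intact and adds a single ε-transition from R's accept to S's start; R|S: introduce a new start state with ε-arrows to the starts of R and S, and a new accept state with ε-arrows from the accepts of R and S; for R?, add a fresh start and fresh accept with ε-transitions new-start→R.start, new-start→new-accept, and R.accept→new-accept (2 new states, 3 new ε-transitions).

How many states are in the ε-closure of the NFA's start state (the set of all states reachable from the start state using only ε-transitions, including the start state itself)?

4

Work bottom-up. For each fragment F, track |ε-closure(F.start)| and whether F's accept lies in that closure (i.e. whether F accepts ε). A single-symbol fragment has closure size 1 and does not accept ε.
  z ∪ y : new start ε-reaches every alternative's start; none of them accept ε, so the new accept is not reached: |closure| = 1 + 1 + 1 = 3
  y(z ∪ y)x : |closure| equals the left operand's closure size = 1 (its accept is not ε-reachable, so the closure stops there)
  (y(z ∪ y)x)? : |closure| = 1 (new start) + 1 (body) + 1 (new accept, via ε) = 3
  (y(z ∪ y)x)?z : |closure| = 3 + 1 = 4 (closure spills across the concat boundary because the left factor accepts ε)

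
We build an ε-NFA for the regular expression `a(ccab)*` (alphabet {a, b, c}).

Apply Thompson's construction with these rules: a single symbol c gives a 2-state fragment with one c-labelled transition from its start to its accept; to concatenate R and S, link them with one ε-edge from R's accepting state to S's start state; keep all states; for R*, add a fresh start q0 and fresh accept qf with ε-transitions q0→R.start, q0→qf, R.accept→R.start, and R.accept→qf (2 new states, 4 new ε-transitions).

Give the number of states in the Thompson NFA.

Building bottom-up:
Each of the 5 symbol leaves contributes a 2-state fragment.
  ccab = 8 states
  (ccab)* = 10 states
  a(ccab)* = 12 states

12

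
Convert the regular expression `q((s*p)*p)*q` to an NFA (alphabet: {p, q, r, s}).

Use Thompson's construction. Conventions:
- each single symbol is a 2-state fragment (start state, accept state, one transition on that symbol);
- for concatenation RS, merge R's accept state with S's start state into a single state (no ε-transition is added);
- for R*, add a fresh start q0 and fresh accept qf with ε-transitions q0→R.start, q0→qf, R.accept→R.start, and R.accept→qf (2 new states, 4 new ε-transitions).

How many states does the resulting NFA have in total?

12

By structural recursion:
Each of the 5 symbol leaves contributes a 2-state fragment.
  s* = 4 states
  s*p = 5 states
  (s*p)* = 7 states
  (s*p)*p = 8 states
  ((s*p)*p)* = 10 states
  q((s*p)*p)*q = 12 states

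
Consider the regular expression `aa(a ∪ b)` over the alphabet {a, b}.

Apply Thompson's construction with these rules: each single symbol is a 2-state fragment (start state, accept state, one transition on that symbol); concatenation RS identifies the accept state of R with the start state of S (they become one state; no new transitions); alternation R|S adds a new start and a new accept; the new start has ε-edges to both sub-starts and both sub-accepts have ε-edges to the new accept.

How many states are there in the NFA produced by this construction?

Building bottom-up:
Each of the 4 symbol leaves contributes a 2-state fragment.
  a ∪ b → 6 states
  aa(a ∪ b) → 8 states

8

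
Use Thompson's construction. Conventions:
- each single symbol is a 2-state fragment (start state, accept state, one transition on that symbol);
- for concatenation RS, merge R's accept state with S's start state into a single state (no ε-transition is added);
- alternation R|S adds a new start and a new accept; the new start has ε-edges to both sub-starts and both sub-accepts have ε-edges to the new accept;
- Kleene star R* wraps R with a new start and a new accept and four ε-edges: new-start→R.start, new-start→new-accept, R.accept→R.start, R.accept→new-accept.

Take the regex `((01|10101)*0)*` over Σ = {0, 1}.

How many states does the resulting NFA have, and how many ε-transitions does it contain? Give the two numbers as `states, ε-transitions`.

16, 12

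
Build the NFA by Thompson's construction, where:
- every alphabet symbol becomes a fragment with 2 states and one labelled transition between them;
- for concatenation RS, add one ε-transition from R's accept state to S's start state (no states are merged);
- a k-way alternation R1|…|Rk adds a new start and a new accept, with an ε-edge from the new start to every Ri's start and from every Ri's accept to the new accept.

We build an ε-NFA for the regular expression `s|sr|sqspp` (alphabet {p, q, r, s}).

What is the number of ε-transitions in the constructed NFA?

Recursing over subexpressions:
Each of the 8 symbol leaves contributes 0 ε-transitions.
  sr → 1 ε-transition
  sqspp → 4 ε-transitions
  s|sr|sqspp → 11 ε-transitions

11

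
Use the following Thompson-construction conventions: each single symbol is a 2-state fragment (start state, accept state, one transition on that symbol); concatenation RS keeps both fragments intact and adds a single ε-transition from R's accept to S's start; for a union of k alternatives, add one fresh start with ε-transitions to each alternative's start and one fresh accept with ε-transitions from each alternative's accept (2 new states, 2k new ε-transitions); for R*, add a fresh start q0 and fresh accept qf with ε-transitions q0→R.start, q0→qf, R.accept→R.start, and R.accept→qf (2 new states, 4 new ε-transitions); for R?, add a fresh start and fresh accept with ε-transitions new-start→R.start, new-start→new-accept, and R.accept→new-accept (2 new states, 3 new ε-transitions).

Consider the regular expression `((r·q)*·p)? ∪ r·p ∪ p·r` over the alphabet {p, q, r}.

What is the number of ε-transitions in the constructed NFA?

Recursing over subexpressions:
Each of the 7 symbol leaves contributes 0 ε-transitions.
  r·q = 1 ε-transition
  (r·q)* = 5 ε-transitions
  (r·q)*·p = 6 ε-transitions
  ((r·q)*·p)? = 9 ε-transitions
  r·p = 1 ε-transition
  p·r = 1 ε-transition
  ((r·q)*·p)? ∪ r·p ∪ p·r = 17 ε-transitions

17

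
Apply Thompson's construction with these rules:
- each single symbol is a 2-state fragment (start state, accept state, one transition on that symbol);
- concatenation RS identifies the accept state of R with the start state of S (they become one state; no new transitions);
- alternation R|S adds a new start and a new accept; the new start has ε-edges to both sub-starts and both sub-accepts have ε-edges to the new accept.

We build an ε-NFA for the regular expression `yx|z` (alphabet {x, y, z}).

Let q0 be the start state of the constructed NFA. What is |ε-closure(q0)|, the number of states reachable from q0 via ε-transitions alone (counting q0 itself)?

3

Work bottom-up. For each fragment F, track |ε-closure(F.start)| and whether F's accept lies in that closure (i.e. whether F accepts ε). A single-symbol fragment has closure size 1 and does not accept ε.
  yx : C equals the left operand's closure size = 1 (its accept is not ε-reachable, so the closure stops there)
  yx|z : new start ε-reaches every alternative's start; none of them accept ε, so the new accept is not reached: C = 1 + 1 + 1 = 3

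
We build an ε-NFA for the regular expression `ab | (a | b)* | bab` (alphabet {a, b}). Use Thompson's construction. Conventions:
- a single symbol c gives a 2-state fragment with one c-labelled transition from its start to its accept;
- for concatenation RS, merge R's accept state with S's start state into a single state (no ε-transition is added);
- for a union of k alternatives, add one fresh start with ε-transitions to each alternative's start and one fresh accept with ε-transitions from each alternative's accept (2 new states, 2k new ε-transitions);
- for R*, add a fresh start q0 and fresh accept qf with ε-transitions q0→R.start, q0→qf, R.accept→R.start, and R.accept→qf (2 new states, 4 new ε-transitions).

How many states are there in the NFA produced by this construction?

17

Per subexpression:
Each of the 7 symbol leaves contributes a 2-state fragment.
  ab = 3 states
  a | b = 6 states
  (a | b)* = 8 states
  bab = 4 states
  ab | (a | b)* | bab = 17 states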